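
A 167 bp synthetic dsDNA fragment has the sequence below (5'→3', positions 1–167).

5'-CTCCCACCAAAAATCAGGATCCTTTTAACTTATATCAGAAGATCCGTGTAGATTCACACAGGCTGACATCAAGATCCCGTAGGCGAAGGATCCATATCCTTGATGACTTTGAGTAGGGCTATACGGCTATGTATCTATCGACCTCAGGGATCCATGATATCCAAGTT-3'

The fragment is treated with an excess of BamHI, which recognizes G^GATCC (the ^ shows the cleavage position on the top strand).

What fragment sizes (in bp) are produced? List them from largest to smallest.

71, 60, 19, 17 bp

BamHI sites (GGATCC) start at positions 17, 88, 148.
BamHI cuts after the first base of each site, so after positions 17, 88, 148.
Linear molecule, 3 cuts → 4 fragments:
  1–17 → 17 bp
  18–88 → 71 bp
  89–148 → 60 bp
  149–167 → 19 bp
Sorted largest to smallest: 71, 60, 19, 17 bp.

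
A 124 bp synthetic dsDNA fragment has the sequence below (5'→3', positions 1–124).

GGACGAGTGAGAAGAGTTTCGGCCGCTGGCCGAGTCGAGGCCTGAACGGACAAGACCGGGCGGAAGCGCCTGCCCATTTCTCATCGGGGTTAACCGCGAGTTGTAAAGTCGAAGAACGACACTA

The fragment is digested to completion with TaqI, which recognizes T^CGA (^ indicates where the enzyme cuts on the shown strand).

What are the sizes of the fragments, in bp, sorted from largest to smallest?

TaqI sites (TCGA) start at positions 35, 109.
TaqI cuts after the first base of each site, so after positions 35, 109.
Linear molecule, 2 cuts → 3 fragments:
  1–35 → 35 bp
  36–109 → 74 bp
  110–124 → 15 bp
Sorted largest to smallest: 74, 35, 15 bp.

74, 35, 15 bp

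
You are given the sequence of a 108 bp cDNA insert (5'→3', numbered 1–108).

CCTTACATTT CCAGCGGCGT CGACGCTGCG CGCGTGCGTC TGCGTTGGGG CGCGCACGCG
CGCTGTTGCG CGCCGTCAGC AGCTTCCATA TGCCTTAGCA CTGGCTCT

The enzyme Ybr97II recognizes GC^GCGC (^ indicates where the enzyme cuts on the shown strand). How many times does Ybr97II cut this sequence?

4

GCGCGC occurs starting at positions 28, 50, 58, 68.
Ybr97II cuts at 4 sites.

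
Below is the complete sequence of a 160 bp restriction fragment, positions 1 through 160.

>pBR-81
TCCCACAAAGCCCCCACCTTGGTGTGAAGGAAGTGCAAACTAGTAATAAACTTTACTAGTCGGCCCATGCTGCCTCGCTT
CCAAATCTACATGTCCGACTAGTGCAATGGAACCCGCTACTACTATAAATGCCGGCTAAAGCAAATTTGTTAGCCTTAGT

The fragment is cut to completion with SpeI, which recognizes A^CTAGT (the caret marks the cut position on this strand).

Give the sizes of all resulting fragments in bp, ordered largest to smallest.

SpeI sites (ACTAGT) start at positions 39, 55, 98.
SpeI cuts after the first base of each site, so after positions 39, 55, 98.
Linear molecule, 3 cuts → 4 fragments:
  1–39 → 39 bp
  40–55 → 16 bp
  56–98 → 43 bp
  99–160 → 62 bp
Sorted largest to smallest: 62, 43, 39, 16 bp.

62, 43, 39, 16 bp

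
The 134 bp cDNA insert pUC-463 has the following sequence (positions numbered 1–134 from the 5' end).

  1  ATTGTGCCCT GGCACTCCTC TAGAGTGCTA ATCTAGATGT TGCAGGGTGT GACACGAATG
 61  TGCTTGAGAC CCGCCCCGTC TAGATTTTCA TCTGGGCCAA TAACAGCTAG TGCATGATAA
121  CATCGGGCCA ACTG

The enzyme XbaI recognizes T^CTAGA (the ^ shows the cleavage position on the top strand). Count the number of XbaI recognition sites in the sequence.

TCTAGA occurs starting at positions 19, 32, 79.
XbaI cuts at 3 sites.

3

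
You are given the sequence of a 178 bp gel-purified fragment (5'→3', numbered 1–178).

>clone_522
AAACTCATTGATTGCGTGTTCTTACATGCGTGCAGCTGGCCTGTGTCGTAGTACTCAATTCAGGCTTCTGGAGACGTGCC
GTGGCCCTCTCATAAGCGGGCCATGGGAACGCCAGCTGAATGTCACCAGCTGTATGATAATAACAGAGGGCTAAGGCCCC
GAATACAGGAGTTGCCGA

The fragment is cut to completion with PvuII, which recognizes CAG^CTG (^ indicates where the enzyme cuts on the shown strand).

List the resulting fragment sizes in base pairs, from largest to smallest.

80, 49, 35, 14 bp

PvuII sites (CAGCTG) start at positions 33, 113, 127.
PvuII cuts after base 3 of each site, so after positions 35, 115, 129.
Linear molecule, 3 cuts → 4 fragments:
  1–35 → 35 bp
  36–115 → 80 bp
  116–129 → 14 bp
  130–178 → 49 bp
Sorted largest to smallest: 80, 49, 35, 14 bp.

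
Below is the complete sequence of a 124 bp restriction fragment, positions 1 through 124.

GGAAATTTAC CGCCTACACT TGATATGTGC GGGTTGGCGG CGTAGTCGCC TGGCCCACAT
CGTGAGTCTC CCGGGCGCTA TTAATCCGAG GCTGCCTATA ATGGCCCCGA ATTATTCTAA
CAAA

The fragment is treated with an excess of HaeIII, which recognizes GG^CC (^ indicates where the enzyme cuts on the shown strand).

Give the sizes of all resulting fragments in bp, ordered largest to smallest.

HaeIII sites (GGCC) start at positions 52, 103.
HaeIII cuts after base 2 of each site, so after positions 53, 104.
Linear molecule, 2 cuts → 3 fragments:
  1–53 → 53 bp
  54–104 → 51 bp
  105–124 → 20 bp
Sorted largest to smallest: 53, 51, 20 bp.

53, 51, 20 bp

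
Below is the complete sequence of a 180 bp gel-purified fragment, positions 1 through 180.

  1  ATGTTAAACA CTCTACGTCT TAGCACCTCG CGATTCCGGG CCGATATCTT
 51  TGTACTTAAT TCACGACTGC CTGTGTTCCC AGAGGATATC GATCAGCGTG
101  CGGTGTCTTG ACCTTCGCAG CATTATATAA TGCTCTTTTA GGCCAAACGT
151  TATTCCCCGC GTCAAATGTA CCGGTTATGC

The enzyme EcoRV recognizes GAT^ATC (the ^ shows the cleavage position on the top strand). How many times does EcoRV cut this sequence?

GATATC occurs starting at positions 43, 85.
EcoRV cuts at 2 sites.

2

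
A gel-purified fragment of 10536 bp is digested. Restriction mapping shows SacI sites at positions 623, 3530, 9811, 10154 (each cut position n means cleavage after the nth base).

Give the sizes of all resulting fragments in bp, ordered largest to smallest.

Linear molecule, 4 cuts → 5 fragments:
  623 − 0 = 623 bp
  3530 − 623 = 2907 bp
  9811 − 3530 = 6281 bp
  10154 − 9811 = 343 bp
  10536 − 10154 = 382 bp
Sorted largest to smallest: 6281, 2907, 623, 382, 343 bp.

6281, 2907, 623, 382, 343 bp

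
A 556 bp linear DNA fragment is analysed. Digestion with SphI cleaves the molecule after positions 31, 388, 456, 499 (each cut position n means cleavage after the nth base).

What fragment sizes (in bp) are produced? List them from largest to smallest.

Linear molecule, 4 cuts → 5 fragments:
  31 − 0 = 31 bp
  388 − 31 = 357 bp
  456 − 388 = 68 bp
  499 − 456 = 43 bp
  556 − 499 = 57 bp
Sorted largest to smallest: 357, 68, 57, 43, 31 bp.

357, 68, 57, 43, 31 bp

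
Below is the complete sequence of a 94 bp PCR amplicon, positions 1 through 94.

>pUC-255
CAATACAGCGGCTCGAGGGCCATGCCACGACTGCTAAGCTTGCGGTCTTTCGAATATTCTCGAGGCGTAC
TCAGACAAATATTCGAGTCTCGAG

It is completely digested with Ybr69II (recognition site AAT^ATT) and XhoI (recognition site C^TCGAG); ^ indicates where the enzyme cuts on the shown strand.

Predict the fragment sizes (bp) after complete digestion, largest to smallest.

43, 21, 12, 9, 5, 4 bp

Ybr69II sites (AATATT) start at positions 53, 78.
Ybr69II cuts after base 3 of each site, so after positions 55, 80.
XhoI sites (CTCGAG) start at positions 12, 59, 89.
XhoI cuts after the first base of each site, so after positions 12, 59, 89.
Combined cut positions: 12, 55, 59, 80, 89.
Linear molecule, 5 cuts → 6 fragments:
  1–12 → 12 bp
  13–55 → 43 bp
  56–59 → 4 bp
  60–80 → 21 bp
  81–89 → 9 bp
  90–94 → 5 bp
Sorted largest to smallest: 43, 21, 12, 9, 5, 4 bp.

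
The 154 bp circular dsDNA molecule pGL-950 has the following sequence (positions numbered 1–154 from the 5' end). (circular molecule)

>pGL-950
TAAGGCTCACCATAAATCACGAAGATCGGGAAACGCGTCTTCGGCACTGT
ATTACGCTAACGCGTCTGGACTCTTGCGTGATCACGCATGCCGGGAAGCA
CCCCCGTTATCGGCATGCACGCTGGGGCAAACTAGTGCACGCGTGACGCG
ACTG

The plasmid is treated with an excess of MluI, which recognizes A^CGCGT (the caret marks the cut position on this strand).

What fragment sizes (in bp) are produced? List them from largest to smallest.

MluI sites (ACGCGT) start at positions 33, 60, 139.
MluI cuts after the first base of each site, so after positions 33, 60, 139.
Circular molecule, 3 cuts → 3 fragments:
  34–60 → 27 bp
  61–139 → 79 bp
  140–154 then 1–33 → 15 + 33 = 48 bp
Sorted largest to smallest: 79, 48, 27 bp.

79, 48, 27 bp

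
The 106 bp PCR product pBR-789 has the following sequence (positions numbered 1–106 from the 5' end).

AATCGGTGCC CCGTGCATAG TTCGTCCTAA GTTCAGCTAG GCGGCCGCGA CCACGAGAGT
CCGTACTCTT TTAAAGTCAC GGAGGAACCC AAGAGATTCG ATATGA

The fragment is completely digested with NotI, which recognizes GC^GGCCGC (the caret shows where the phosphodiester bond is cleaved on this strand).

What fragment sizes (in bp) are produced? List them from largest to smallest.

The NotI site (GCGGCCGC) starts at position 41.
NotI cuts after base 2 of each site, so after position 42.
Linear molecule, 1 cut → 2 fragments:
  1–42 → 42 bp
  43–106 → 64 bp
Sorted largest to smallest: 64, 42 bp.

64, 42 bp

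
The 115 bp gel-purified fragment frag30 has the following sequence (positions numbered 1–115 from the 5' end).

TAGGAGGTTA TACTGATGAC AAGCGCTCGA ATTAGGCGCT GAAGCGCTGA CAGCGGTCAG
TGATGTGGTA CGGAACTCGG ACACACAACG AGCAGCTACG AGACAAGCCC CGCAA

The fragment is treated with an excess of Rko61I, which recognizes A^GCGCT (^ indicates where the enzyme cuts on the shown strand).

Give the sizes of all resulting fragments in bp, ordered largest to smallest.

72, 22, 21 bp

Rko61I sites (AGCGCT) start at positions 22, 43.
Rko61I cuts after the first base of each site, so after positions 22, 43.
Linear molecule, 2 cuts → 3 fragments:
  1–22 → 22 bp
  23–43 → 21 bp
  44–115 → 72 bp
Sorted largest to smallest: 72, 22, 21 bp.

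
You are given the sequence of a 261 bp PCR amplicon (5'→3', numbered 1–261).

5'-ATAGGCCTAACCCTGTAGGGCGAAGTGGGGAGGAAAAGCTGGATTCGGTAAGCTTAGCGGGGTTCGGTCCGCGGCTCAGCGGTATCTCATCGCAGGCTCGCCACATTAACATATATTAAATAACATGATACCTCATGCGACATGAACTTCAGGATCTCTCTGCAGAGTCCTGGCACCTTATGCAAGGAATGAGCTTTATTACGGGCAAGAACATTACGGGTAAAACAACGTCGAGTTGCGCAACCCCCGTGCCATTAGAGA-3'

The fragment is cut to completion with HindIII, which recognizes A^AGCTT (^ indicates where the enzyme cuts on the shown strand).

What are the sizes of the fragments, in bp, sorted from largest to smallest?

211, 50 bp

The HindIII site (AAGCTT) starts at position 50.
HindIII cuts after the first base of each site, so after position 50.
Linear molecule, 1 cut → 2 fragments:
  1–50 → 50 bp
  51–261 → 211 bp
Sorted largest to smallest: 211, 50 bp.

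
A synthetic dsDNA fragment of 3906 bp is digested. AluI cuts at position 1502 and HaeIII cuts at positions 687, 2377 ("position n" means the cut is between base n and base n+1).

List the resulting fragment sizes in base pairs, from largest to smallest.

1529, 875, 815, 687 bp

Combined cut positions (sorted): 687, 1502, 2377.
Linear molecule, 3 cuts → 4 fragments:
  687 − 0 = 687 bp
  1502 − 687 = 815 bp
  2377 − 1502 = 875 bp
  3906 − 2377 = 1529 bp
Sorted largest to smallest: 1529, 875, 815, 687 bp.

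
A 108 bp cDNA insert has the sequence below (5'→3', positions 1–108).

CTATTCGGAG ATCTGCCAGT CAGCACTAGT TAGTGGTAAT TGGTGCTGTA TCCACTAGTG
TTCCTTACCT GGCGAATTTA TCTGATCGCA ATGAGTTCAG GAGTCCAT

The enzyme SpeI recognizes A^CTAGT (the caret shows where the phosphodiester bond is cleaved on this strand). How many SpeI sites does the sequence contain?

2

ACTAGT occurs starting at positions 25, 54.
SpeI cuts at 2 sites.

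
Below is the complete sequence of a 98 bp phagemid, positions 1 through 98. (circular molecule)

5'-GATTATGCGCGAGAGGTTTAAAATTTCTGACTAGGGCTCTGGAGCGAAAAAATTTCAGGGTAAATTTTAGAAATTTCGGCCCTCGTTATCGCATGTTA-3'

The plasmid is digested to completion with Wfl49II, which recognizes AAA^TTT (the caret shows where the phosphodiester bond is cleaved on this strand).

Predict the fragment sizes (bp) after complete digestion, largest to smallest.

48, 29, 12, 9 bp

Wfl49II sites (AAATTT) start at positions 21, 50, 62, 71.
Wfl49II cuts after base 3 of each site, so after positions 23, 52, 64, 73.
Circular molecule, 4 cuts → 4 fragments:
  24–52 → 29 bp
  53–64 → 12 bp
  65–73 → 9 bp
  74–98 then 1–23 → 25 + 23 = 48 bp
Sorted largest to smallest: 48, 29, 12, 9 bp.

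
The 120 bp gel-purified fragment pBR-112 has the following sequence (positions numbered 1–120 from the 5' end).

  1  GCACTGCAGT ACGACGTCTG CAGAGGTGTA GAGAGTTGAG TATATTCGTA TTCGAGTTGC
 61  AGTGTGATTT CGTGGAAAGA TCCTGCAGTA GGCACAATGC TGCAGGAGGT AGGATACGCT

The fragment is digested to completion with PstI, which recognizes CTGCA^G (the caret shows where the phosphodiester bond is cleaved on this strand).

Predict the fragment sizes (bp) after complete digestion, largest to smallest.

PstI sites (CTGCAG) start at positions 4, 18, 83, 100.
PstI cuts after base 5 of each site (before the last base), so after positions 8, 22, 87, 104.
Linear molecule, 4 cuts → 5 fragments:
  1–8 → 8 bp
  9–22 → 14 bp
  23–87 → 65 bp
  88–104 → 17 bp
  105–120 → 16 bp
Sorted largest to smallest: 65, 17, 16, 14, 8 bp.

65, 17, 16, 14, 8 bp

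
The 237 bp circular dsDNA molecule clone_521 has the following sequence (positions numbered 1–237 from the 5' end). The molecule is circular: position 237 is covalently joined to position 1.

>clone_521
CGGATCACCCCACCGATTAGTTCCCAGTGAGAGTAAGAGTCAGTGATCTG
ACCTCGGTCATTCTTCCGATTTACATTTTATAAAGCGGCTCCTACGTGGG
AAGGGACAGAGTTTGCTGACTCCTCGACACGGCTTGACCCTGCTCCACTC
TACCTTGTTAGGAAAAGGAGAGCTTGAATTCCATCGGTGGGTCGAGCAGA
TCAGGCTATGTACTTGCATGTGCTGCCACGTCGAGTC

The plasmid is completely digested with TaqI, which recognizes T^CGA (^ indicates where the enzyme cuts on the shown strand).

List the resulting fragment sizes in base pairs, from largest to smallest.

TaqI sites (TCGA) start at positions 124, 192, 231.
TaqI cuts after the first base of each site, so after positions 124, 192, 231.
Circular molecule, 3 cuts → 3 fragments:
  125–192 → 68 bp
  193–231 → 39 bp
  232–237 then 1–124 → 6 + 124 = 130 bp
Sorted largest to smallest: 130, 68, 39 bp.

130, 68, 39 bp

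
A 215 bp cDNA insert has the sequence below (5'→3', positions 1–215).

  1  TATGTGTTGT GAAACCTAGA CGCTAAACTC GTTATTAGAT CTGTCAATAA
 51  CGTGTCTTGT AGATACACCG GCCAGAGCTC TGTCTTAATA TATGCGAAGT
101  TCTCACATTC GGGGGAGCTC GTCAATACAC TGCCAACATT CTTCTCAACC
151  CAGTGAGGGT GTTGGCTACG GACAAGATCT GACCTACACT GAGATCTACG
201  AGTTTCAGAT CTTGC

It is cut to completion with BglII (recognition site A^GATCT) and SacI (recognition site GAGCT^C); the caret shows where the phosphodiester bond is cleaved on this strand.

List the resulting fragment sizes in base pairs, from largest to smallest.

56, 42, 40, 37, 17, 15, 8 bp

BglII sites (AGATCT) start at positions 37, 175, 192, 207.
BglII cuts after the first base of each site, so after positions 37, 175, 192, 207.
SacI sites (GAGCTC) start at positions 75, 115.
SacI cuts after base 5 of each site (before the last base), so after positions 79, 119.
Combined cut positions: 37, 79, 119, 175, 192, 207.
Linear molecule, 6 cuts → 7 fragments:
  1–37 → 37 bp
  38–79 → 42 bp
  80–119 → 40 bp
  120–175 → 56 bp
  176–192 → 17 bp
  193–207 → 15 bp
  208–215 → 8 bp
Sorted largest to smallest: 56, 42, 40, 37, 17, 15, 8 bp.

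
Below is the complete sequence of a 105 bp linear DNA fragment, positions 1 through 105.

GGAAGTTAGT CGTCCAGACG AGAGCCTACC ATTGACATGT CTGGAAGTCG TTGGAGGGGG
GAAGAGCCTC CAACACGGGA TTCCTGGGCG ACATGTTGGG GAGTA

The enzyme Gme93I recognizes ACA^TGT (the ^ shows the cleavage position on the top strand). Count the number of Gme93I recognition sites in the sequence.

ACATGT occurs starting at positions 35, 91.
Gme93I cuts at 2 sites.

2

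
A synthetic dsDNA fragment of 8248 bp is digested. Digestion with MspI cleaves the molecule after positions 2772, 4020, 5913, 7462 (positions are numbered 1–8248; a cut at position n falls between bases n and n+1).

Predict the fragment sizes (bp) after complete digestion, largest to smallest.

2772, 1893, 1549, 1248, 786 bp

Linear molecule, 4 cuts → 5 fragments:
  2772 − 0 = 2772 bp
  4020 − 2772 = 1248 bp
  5913 − 4020 = 1893 bp
  7462 − 5913 = 1549 bp
  8248 − 7462 = 786 bp
Sorted largest to smallest: 2772, 1893, 1549, 1248, 786 bp.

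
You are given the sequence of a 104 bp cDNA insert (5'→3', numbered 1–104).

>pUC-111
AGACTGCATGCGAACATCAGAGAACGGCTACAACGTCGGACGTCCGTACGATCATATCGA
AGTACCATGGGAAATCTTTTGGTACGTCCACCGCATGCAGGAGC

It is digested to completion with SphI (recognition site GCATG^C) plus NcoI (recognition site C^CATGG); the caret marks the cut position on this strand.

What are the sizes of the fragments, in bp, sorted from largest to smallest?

SphI sites (GCATGC) start at positions 6, 93.
SphI cuts after base 5 of each site (before the last base), so after positions 10, 97.
The NcoI site (CCATGG) starts at position 65.
NcoI cuts after the first base of each site, so after position 65.
Combined cut positions: 10, 65, 97.
Linear molecule, 3 cuts → 4 fragments:
  1–10 → 10 bp
  11–65 → 55 bp
  66–97 → 32 bp
  98–104 → 7 bp
Sorted largest to smallest: 55, 32, 10, 7 bp.

55, 32, 10, 7 bp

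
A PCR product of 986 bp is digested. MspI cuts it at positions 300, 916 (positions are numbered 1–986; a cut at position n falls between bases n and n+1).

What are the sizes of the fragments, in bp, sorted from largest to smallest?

Linear molecule, 2 cuts → 3 fragments:
  300 − 0 = 300 bp
  916 − 300 = 616 bp
  986 − 916 = 70 bp
Sorted largest to smallest: 616, 300, 70 bp.

616, 300, 70 bp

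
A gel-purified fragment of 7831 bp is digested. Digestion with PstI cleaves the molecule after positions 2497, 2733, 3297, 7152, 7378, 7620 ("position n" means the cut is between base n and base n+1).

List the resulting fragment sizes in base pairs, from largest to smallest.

3855, 2497, 564, 242, 236, 226, 211 bp

Linear molecule, 6 cuts → 7 fragments:
  2497 − 0 = 2497 bp
  2733 − 2497 = 236 bp
  3297 − 2733 = 564 bp
  7152 − 3297 = 3855 bp
  7378 − 7152 = 226 bp
  7620 − 7378 = 242 bp
  7831 − 7620 = 211 bp
Sorted largest to smallest: 3855, 2497, 564, 242, 236, 226, 211 bp.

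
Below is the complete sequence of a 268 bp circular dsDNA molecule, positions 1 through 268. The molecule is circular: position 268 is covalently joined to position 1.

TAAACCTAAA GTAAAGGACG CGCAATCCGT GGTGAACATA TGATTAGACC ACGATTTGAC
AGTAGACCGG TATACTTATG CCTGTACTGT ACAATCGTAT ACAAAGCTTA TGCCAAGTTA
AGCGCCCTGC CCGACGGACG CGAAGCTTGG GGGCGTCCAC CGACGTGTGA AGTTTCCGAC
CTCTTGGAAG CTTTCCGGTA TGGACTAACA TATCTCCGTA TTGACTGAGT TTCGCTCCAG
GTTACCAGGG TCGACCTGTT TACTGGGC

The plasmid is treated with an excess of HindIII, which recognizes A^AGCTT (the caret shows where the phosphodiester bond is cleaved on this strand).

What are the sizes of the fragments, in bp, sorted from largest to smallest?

HindIII sites (AAGCTT) start at positions 104, 143, 188.
HindIII cuts after the first base of each site, so after positions 104, 143, 188.
Circular molecule, 3 cuts → 3 fragments:
  105–143 → 39 bp
  144–188 → 45 bp
  189–268 then 1–104 → 80 + 104 = 184 bp
Sorted largest to smallest: 184, 45, 39 bp.

184, 45, 39 bp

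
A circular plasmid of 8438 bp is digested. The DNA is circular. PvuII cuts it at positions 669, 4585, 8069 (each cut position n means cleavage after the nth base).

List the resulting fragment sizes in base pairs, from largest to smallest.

Circular molecule, 3 cuts → 3 fragments:
  4585 − 669 = 3916 bp
  8069 − 4585 = 3484 bp
  wrap: 8438 − 8069 + 669 = 1038 bp
Sorted largest to smallest: 3916, 3484, 1038 bp.

3916, 3484, 1038 bp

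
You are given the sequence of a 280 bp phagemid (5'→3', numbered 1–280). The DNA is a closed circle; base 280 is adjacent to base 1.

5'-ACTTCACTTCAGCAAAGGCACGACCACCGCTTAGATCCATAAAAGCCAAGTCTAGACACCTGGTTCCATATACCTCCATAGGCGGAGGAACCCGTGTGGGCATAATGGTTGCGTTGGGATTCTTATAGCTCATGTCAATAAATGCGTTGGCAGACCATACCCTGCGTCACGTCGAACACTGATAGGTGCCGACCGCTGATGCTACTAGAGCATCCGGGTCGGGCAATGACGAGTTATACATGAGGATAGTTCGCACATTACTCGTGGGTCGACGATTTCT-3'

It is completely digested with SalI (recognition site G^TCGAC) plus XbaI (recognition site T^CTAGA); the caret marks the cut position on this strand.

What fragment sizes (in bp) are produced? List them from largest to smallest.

217, 63 bp

The SalI site (GTCGAC) starts at position 268.
SalI cuts after the first base of each site, so after position 268.
The XbaI site (TCTAGA) starts at position 51.
XbaI cuts after the first base of each site, so after position 51.
Combined cut positions: 51, 268.
Circular molecule, 2 cuts → 2 fragments:
  52–268 → 217 bp
  269–280 then 1–51 → 12 + 51 = 63 bp
Sorted largest to smallest: 217, 63 bp.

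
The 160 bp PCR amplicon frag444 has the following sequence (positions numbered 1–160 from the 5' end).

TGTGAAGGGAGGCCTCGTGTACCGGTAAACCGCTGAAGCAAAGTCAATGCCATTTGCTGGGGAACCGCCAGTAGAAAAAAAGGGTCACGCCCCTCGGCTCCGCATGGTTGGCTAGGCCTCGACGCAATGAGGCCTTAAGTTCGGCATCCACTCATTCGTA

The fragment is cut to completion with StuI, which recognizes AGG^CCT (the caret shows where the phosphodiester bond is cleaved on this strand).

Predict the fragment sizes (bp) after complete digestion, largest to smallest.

104, 28, 16, 12 bp

StuI sites (AGGCCT) start at positions 10, 114, 130.
StuI cuts after base 3 of each site, so after positions 12, 116, 132.
Linear molecule, 3 cuts → 4 fragments:
  1–12 → 12 bp
  13–116 → 104 bp
  117–132 → 16 bp
  133–160 → 28 bp
Sorted largest to smallest: 104, 28, 16, 12 bp.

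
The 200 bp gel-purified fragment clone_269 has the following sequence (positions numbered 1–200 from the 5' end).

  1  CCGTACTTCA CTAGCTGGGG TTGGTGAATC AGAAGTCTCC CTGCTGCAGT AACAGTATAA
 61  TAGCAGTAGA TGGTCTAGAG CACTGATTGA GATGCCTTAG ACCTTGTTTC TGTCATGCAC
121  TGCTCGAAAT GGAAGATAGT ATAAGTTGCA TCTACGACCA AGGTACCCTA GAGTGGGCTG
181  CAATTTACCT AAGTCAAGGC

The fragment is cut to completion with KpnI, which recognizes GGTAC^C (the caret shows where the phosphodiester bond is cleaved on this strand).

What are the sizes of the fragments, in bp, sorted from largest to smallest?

166, 34 bp

The KpnI site (GGTACC) starts at position 162.
KpnI cuts after base 5 of each site (before the last base), so after position 166.
Linear molecule, 1 cut → 2 fragments:
  1–166 → 166 bp
  167–200 → 34 bp
Sorted largest to smallest: 166, 34 bp.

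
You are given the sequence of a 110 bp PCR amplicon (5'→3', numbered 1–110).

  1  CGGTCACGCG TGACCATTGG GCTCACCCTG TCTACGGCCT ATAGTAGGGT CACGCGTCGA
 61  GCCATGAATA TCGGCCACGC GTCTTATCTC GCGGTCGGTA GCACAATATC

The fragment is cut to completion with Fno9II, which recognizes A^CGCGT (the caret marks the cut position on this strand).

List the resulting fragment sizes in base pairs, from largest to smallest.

Fno9II sites (ACGCGT) start at positions 6, 52, 77.
Fno9II cuts after the first base of each site, so after positions 6, 52, 77.
Linear molecule, 3 cuts → 4 fragments:
  1–6 → 6 bp
  7–52 → 46 bp
  53–77 → 25 bp
  78–110 → 33 bp
Sorted largest to smallest: 46, 33, 25, 6 bp.

46, 33, 25, 6 bp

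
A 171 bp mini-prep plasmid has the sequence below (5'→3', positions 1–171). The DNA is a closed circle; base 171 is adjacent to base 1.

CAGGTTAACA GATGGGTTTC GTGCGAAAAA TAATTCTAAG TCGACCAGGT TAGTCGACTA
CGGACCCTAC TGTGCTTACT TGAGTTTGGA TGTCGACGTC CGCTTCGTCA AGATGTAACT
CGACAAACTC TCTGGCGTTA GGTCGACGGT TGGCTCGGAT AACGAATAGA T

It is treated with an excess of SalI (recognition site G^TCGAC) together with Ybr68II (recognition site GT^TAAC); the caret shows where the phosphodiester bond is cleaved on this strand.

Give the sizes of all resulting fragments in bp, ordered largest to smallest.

SalI sites (GTCGAC) start at positions 40, 53, 92, 142.
SalI cuts after the first base of each site, so after positions 40, 53, 92, 142.
The Ybr68II site (GTTAAC) starts at position 4.
Ybr68II cuts after base 2 of each site, so after position 5.
Combined cut positions: 5, 40, 53, 92, 142.
Circular molecule, 5 cuts → 5 fragments:
  6–40 → 35 bp
  41–53 → 13 bp
  54–92 → 39 bp
  93–142 → 50 bp
  143–171 then 1–5 → 29 + 5 = 34 bp
Sorted largest to smallest: 50, 39, 35, 34, 13 bp.

50, 39, 35, 34, 13 bp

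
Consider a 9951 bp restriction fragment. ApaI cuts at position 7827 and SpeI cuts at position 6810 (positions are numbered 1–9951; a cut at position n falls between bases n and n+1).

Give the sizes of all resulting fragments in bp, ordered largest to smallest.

6810, 2124, 1017 bp

Combined cut positions (sorted): 6810, 7827.
Linear molecule, 2 cuts → 3 fragments:
  6810 − 0 = 6810 bp
  7827 − 6810 = 1017 bp
  9951 − 7827 = 2124 bp
Sorted largest to smallest: 6810, 2124, 1017 bp.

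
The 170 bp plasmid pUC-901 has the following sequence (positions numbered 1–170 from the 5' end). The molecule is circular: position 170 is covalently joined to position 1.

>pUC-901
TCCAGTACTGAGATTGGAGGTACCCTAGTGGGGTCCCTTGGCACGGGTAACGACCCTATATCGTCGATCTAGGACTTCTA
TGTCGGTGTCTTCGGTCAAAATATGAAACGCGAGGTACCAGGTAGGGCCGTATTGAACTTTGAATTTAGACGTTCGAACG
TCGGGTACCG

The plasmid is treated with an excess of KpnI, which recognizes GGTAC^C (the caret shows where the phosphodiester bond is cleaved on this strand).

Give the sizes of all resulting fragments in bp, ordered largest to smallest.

KpnI sites (GGTACC) start at positions 19, 114, 164.
KpnI cuts after base 5 of each site (before the last base), so after positions 23, 118, 168.
Circular molecule, 3 cuts → 3 fragments:
  24–118 → 95 bp
  119–168 → 50 bp
  169–170 then 1–23 → 2 + 23 = 25 bp
Sorted largest to smallest: 95, 50, 25 bp.

95, 50, 25 bp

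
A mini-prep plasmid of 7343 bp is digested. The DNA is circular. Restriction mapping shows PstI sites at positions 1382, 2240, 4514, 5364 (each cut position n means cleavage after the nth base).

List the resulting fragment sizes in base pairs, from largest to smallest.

Circular molecule, 4 cuts → 4 fragments:
  2240 − 1382 = 858 bp
  4514 − 2240 = 2274 bp
  5364 − 4514 = 850 bp
  wrap: 7343 − 5364 + 1382 = 3361 bp
Sorted largest to smallest: 3361, 2274, 858, 850 bp.

3361, 2274, 858, 850 bp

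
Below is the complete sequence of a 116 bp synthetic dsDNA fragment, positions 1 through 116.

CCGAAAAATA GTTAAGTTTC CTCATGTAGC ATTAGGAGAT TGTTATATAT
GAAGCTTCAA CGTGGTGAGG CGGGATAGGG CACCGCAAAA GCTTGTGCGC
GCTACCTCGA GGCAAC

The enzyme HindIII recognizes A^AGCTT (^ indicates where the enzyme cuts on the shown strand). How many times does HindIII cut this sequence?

AAGCTT occurs starting at positions 52, 89.
HindIII cuts at 2 sites.

2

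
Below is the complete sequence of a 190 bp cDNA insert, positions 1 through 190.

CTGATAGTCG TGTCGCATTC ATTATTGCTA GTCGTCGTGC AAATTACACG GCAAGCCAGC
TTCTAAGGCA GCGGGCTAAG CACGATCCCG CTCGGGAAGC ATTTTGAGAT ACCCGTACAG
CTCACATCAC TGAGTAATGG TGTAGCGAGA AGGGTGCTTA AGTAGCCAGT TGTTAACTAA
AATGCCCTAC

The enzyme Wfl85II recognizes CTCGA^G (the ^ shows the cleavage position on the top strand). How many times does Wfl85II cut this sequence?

No occurrence of CTCGAG is present in the sequence.
Wfl85II does not cut: 0 sites.

0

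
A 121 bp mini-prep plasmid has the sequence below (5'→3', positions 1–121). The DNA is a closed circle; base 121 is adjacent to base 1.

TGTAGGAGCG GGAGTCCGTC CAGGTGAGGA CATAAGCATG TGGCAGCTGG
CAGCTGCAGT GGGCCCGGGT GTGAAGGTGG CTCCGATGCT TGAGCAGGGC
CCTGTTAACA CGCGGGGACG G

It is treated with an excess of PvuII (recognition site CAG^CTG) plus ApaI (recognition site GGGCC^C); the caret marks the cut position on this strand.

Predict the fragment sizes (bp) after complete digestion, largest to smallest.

PvuII sites (CAGCTG) start at positions 44, 51.
PvuII cuts after base 3 of each site, so after positions 46, 53.
ApaI sites (GGGCCC) start at positions 61, 97.
ApaI cuts after base 5 of each site (before the last base), so after positions 65, 101.
Combined cut positions: 46, 53, 65, 101.
Circular molecule, 4 cuts → 4 fragments:
  47–53 → 7 bp
  54–65 → 12 bp
  66–101 → 36 bp
  102–121 then 1–46 → 20 + 46 = 66 bp
Sorted largest to smallest: 66, 36, 12, 7 bp.

66, 36, 12, 7 bp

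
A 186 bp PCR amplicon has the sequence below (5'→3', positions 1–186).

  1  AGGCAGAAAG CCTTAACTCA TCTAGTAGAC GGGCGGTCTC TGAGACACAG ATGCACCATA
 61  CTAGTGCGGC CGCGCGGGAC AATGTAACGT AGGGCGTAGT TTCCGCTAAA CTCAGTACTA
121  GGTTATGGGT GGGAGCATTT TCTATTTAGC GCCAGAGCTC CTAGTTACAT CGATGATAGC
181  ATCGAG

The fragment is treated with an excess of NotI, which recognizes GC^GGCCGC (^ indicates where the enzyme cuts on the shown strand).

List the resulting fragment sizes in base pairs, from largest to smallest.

The NotI site (GCGGCCGC) starts at position 66.
NotI cuts after base 2 of each site, so after position 67.
Linear molecule, 1 cut → 2 fragments:
  1–67 → 67 bp
  68–186 → 119 bp
Sorted largest to smallest: 119, 67 bp.

119, 67 bp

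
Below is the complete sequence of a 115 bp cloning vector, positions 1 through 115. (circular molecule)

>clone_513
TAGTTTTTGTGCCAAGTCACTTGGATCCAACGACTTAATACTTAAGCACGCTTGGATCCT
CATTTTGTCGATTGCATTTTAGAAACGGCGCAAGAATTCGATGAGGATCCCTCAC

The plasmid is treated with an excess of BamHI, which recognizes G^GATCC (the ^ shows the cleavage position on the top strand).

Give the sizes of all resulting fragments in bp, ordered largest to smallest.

BamHI sites (GGATCC) start at positions 23, 54, 105.
BamHI cuts after the first base of each site, so after positions 23, 54, 105.
Circular molecule, 3 cuts → 3 fragments:
  24–54 → 31 bp
  55–105 → 51 bp
  106–115 then 1–23 → 10 + 23 = 33 bp
Sorted largest to smallest: 51, 33, 31 bp.

51, 33, 31 bp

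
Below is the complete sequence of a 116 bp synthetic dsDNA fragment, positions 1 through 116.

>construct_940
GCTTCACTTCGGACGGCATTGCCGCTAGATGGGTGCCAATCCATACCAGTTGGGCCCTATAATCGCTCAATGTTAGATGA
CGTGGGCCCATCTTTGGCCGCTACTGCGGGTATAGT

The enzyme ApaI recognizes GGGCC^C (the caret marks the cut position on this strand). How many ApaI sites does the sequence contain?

2

GGGCCC occurs starting at positions 52, 84.
ApaI cuts at 2 sites.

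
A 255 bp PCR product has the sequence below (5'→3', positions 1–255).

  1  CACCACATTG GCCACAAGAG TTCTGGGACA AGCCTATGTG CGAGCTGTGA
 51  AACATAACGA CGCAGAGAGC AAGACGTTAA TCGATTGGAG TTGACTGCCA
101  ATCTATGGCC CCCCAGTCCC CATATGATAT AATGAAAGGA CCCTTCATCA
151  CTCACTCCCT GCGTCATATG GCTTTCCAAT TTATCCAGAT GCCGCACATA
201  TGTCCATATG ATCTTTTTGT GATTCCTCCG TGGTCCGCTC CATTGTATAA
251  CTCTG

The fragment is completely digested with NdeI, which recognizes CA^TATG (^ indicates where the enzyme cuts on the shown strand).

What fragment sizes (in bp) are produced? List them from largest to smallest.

122, 49, 44, 32, 8 bp

NdeI sites (CATATG) start at positions 121, 165, 197, 205.
NdeI cuts after base 2 of each site, so after positions 122, 166, 198, 206.
Linear molecule, 4 cuts → 5 fragments:
  1–122 → 122 bp
  123–166 → 44 bp
  167–198 → 32 bp
  199–206 → 8 bp
  207–255 → 49 bp
Sorted largest to smallest: 122, 49, 44, 32, 8 bp.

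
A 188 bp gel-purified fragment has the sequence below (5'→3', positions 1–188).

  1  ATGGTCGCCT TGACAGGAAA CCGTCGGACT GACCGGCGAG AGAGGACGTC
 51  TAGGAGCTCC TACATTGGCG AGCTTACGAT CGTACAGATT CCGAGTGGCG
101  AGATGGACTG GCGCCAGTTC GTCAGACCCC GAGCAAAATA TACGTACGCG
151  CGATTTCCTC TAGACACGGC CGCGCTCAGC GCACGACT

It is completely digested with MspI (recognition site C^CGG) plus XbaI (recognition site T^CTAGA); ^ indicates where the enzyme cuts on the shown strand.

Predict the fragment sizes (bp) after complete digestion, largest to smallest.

126, 33, 29 bp

The MspI site (CCGG) starts at position 33.
MspI cuts after the first base of each site, so after position 33.
The XbaI site (TCTAGA) starts at position 159.
XbaI cuts after the first base of each site, so after position 159.
Combined cut positions: 33, 159.
Linear molecule, 2 cuts → 3 fragments:
  1–33 → 33 bp
  34–159 → 126 bp
  160–188 → 29 bp
Sorted largest to smallest: 126, 33, 29 bp.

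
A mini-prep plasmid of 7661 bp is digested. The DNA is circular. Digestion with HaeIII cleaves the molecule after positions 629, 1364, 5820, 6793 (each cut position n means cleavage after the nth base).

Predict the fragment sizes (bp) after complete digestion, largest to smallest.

4456, 1497, 973, 735 bp

Circular molecule, 4 cuts → 4 fragments:
  1364 − 629 = 735 bp
  5820 − 1364 = 4456 bp
  6793 − 5820 = 973 bp
  wrap: 7661 − 6793 + 629 = 1497 bp
Sorted largest to smallest: 4456, 1497, 973, 735 bp.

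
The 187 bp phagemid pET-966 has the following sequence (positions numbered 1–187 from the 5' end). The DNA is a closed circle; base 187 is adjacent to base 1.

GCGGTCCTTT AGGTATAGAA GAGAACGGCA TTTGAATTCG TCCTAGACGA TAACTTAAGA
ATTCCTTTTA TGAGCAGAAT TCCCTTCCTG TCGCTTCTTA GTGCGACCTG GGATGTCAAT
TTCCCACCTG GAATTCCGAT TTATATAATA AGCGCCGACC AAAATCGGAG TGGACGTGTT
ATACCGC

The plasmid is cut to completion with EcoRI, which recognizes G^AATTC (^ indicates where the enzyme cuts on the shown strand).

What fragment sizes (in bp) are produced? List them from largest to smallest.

EcoRI sites (GAATTC) start at positions 34, 59, 77, 131.
EcoRI cuts after the first base of each site, so after positions 34, 59, 77, 131.
Circular molecule, 4 cuts → 4 fragments:
  35–59 → 25 bp
  60–77 → 18 bp
  78–131 → 54 bp
  132–187 then 1–34 → 56 + 34 = 90 bp
Sorted largest to smallest: 90, 54, 25, 18 bp.

90, 54, 25, 18 bp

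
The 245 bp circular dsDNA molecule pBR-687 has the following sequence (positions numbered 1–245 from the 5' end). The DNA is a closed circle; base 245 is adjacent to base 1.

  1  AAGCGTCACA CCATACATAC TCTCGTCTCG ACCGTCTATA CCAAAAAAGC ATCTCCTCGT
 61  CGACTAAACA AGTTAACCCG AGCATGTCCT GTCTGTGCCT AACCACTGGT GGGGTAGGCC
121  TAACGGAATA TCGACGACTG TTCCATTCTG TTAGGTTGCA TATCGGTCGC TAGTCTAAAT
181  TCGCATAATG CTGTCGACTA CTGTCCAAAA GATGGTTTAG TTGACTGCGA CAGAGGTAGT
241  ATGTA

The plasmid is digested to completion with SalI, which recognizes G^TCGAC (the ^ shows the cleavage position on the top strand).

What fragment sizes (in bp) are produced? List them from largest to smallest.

134, 111 bp

SalI sites (GTCGAC) start at positions 59, 193.
SalI cuts after the first base of each site, so after positions 59, 193.
Circular molecule, 2 cuts → 2 fragments:
  60–193 → 134 bp
  194–245 then 1–59 → 52 + 59 = 111 bp
Sorted largest to smallest: 134, 111 bp.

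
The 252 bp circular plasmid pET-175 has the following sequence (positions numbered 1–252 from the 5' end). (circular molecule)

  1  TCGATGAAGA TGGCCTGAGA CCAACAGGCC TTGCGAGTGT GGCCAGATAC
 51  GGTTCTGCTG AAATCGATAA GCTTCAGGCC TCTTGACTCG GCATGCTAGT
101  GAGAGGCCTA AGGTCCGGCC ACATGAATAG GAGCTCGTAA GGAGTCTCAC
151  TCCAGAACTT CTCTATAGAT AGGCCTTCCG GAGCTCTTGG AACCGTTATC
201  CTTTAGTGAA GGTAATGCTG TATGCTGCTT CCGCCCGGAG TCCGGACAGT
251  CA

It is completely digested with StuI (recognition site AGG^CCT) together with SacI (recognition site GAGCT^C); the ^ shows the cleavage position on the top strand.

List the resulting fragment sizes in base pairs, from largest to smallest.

95, 50, 38, 29, 28, 12 bp

StuI sites (AGGCCT) start at positions 26, 76, 104, 171.
StuI cuts after base 3 of each site, so after positions 28, 78, 106, 173.
SacI sites (GAGCTC) start at positions 131, 181.
SacI cuts after base 5 of each site (before the last base), so after positions 135, 185.
Combined cut positions: 28, 78, 106, 135, 173, 185.
Circular molecule, 6 cuts → 6 fragments:
  29–78 → 50 bp
  79–106 → 28 bp
  107–135 → 29 bp
  136–173 → 38 bp
  174–185 → 12 bp
  186–252 then 1–28 → 67 + 28 = 95 bp
Sorted largest to smallest: 95, 50, 38, 29, 28, 12 bp.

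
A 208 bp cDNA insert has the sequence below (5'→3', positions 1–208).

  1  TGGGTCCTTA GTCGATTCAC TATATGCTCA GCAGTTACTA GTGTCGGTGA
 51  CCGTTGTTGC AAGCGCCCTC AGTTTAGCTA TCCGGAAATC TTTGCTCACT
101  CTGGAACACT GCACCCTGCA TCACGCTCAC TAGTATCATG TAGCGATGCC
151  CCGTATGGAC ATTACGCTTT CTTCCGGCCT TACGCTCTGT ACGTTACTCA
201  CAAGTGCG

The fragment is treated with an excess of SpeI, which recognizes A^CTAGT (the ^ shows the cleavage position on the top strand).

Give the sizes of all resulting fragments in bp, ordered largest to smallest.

SpeI sites (ACTAGT) start at positions 37, 129.
SpeI cuts after the first base of each site, so after positions 37, 129.
Linear molecule, 2 cuts → 3 fragments:
  1–37 → 37 bp
  38–129 → 92 bp
  130–208 → 79 bp
Sorted largest to smallest: 92, 79, 37 bp.

92, 79, 37 bp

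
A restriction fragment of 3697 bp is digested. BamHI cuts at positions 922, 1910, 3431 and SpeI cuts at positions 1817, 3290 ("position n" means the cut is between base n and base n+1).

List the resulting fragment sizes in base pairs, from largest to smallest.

1380, 922, 895, 266, 141, 93 bp

Combined cut positions (sorted): 922, 1817, 1910, 3290, 3431.
Linear molecule, 5 cuts → 6 fragments:
  922 − 0 = 922 bp
  1817 − 922 = 895 bp
  1910 − 1817 = 93 bp
  3290 − 1910 = 1380 bp
  3431 − 3290 = 141 bp
  3697 − 3431 = 266 bp
Sorted largest to smallest: 1380, 922, 895, 266, 141, 93 bp.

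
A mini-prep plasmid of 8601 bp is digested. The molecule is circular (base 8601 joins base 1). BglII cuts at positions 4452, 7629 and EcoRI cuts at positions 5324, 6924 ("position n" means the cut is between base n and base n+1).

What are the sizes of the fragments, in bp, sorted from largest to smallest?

5424, 1600, 872, 705 bp

Combined cut positions (sorted): 4452, 5324, 6924, 7629.
Circular molecule, 4 cuts → 4 fragments:
  5324 − 4452 = 872 bp
  6924 − 5324 = 1600 bp
  7629 − 6924 = 705 bp
  wrap: 8601 − 7629 + 4452 = 5424 bp
Sorted largest to smallest: 5424, 1600, 872, 705 bp.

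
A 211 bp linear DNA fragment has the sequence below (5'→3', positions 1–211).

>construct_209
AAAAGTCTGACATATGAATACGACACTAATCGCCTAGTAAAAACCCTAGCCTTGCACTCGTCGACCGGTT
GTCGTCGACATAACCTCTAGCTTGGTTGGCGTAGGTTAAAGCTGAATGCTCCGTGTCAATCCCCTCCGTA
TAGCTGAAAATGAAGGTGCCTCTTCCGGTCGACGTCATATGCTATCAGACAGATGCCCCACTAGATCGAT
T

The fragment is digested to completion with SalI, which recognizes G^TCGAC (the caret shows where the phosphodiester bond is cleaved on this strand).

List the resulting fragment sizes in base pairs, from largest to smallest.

94, 60, 43, 14 bp

SalI sites (GTCGAC) start at positions 60, 74, 168.
SalI cuts after the first base of each site, so after positions 60, 74, 168.
Linear molecule, 3 cuts → 4 fragments:
  1–60 → 60 bp
  61–74 → 14 bp
  75–168 → 94 bp
  169–211 → 43 bp
Sorted largest to smallest: 94, 60, 43, 14 bp.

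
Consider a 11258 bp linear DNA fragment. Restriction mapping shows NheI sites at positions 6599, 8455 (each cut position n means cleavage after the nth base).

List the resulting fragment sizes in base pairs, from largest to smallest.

6599, 2803, 1856 bp

Linear molecule, 2 cuts → 3 fragments:
  6599 − 0 = 6599 bp
  8455 − 6599 = 1856 bp
  11258 − 8455 = 2803 bp
Sorted largest to smallest: 6599, 2803, 1856 bp.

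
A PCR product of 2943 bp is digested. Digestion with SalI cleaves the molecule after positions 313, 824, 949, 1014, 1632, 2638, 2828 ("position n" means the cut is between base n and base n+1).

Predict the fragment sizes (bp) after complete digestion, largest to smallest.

1006, 618, 511, 313, 190, 125, 115, 65 bp

Linear molecule, 7 cuts → 8 fragments:
  313 − 0 = 313 bp
  824 − 313 = 511 bp
  949 − 824 = 125 bp
  1014 − 949 = 65 bp
  1632 − 1014 = 618 bp
  2638 − 1632 = 1006 bp
  2828 − 2638 = 190 bp
  2943 − 2828 = 115 bp
Sorted largest to smallest: 1006, 618, 511, 313, 190, 125, 115, 65 bp.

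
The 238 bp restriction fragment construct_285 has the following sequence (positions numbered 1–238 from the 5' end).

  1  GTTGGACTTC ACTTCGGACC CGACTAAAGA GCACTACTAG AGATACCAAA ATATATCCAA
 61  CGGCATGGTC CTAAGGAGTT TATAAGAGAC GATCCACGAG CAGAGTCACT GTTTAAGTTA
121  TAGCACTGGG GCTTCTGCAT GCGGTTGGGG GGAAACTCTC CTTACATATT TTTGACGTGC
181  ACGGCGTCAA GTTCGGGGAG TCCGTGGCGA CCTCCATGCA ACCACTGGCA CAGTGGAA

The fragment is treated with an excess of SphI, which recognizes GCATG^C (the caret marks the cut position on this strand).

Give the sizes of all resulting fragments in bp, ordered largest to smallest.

The SphI site (GCATGC) starts at position 137.
SphI cuts after base 5 of each site (before the last base), so after position 141.
Linear molecule, 1 cut → 2 fragments:
  1–141 → 141 bp
  142–238 → 97 bp
Sorted largest to smallest: 141, 97 bp.

141, 97 bp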